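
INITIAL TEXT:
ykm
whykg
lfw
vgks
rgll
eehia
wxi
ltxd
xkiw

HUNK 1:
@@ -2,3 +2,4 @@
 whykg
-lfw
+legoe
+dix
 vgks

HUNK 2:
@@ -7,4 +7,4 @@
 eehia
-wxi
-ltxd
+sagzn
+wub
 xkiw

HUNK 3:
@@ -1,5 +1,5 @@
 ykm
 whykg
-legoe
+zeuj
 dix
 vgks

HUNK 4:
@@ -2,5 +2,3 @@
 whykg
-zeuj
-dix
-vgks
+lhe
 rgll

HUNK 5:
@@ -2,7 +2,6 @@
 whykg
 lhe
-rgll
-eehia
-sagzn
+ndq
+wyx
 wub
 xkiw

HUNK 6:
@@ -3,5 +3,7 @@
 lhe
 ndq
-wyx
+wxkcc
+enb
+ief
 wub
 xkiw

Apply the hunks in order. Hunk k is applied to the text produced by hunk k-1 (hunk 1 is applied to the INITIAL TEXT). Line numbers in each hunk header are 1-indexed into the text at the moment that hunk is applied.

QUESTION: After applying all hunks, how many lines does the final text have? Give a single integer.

Answer: 9

Derivation:
Hunk 1: at line 2 remove [lfw] add [legoe,dix] -> 10 lines: ykm whykg legoe dix vgks rgll eehia wxi ltxd xkiw
Hunk 2: at line 7 remove [wxi,ltxd] add [sagzn,wub] -> 10 lines: ykm whykg legoe dix vgks rgll eehia sagzn wub xkiw
Hunk 3: at line 1 remove [legoe] add [zeuj] -> 10 lines: ykm whykg zeuj dix vgks rgll eehia sagzn wub xkiw
Hunk 4: at line 2 remove [zeuj,dix,vgks] add [lhe] -> 8 lines: ykm whykg lhe rgll eehia sagzn wub xkiw
Hunk 5: at line 2 remove [rgll,eehia,sagzn] add [ndq,wyx] -> 7 lines: ykm whykg lhe ndq wyx wub xkiw
Hunk 6: at line 3 remove [wyx] add [wxkcc,enb,ief] -> 9 lines: ykm whykg lhe ndq wxkcc enb ief wub xkiw
Final line count: 9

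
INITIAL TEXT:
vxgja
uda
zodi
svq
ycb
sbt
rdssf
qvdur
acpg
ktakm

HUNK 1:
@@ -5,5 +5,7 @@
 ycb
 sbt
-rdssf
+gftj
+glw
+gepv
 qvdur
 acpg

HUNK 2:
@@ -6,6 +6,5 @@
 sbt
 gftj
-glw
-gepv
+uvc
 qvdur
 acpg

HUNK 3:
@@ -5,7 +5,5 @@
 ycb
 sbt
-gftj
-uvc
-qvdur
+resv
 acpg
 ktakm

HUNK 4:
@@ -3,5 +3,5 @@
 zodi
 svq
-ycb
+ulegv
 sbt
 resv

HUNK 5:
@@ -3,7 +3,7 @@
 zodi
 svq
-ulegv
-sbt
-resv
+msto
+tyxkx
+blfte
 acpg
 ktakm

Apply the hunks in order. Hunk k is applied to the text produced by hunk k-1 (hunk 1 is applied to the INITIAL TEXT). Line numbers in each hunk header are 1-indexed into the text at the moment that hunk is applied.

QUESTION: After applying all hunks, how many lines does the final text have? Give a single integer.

Answer: 9

Derivation:
Hunk 1: at line 5 remove [rdssf] add [gftj,glw,gepv] -> 12 lines: vxgja uda zodi svq ycb sbt gftj glw gepv qvdur acpg ktakm
Hunk 2: at line 6 remove [glw,gepv] add [uvc] -> 11 lines: vxgja uda zodi svq ycb sbt gftj uvc qvdur acpg ktakm
Hunk 3: at line 5 remove [gftj,uvc,qvdur] add [resv] -> 9 lines: vxgja uda zodi svq ycb sbt resv acpg ktakm
Hunk 4: at line 3 remove [ycb] add [ulegv] -> 9 lines: vxgja uda zodi svq ulegv sbt resv acpg ktakm
Hunk 5: at line 3 remove [ulegv,sbt,resv] add [msto,tyxkx,blfte] -> 9 lines: vxgja uda zodi svq msto tyxkx blfte acpg ktakm
Final line count: 9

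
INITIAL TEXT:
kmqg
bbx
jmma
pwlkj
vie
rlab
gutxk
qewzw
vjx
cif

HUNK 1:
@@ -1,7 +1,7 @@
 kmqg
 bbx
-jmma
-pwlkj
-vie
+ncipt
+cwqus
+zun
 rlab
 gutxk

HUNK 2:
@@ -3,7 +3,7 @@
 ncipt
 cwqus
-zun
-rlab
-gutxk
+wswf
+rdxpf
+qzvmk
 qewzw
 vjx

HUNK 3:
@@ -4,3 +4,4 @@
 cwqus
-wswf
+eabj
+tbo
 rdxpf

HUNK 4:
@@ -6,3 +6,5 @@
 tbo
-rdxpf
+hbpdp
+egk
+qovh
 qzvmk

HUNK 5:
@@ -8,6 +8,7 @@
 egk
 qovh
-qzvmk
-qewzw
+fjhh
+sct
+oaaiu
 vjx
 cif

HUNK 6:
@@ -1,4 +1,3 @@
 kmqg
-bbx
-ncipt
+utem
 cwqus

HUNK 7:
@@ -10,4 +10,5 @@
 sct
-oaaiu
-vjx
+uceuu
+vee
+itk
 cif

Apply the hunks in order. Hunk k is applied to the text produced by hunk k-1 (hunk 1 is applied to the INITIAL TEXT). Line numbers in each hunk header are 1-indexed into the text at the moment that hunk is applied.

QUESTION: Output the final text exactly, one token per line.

Hunk 1: at line 1 remove [jmma,pwlkj,vie] add [ncipt,cwqus,zun] -> 10 lines: kmqg bbx ncipt cwqus zun rlab gutxk qewzw vjx cif
Hunk 2: at line 3 remove [zun,rlab,gutxk] add [wswf,rdxpf,qzvmk] -> 10 lines: kmqg bbx ncipt cwqus wswf rdxpf qzvmk qewzw vjx cif
Hunk 3: at line 4 remove [wswf] add [eabj,tbo] -> 11 lines: kmqg bbx ncipt cwqus eabj tbo rdxpf qzvmk qewzw vjx cif
Hunk 4: at line 6 remove [rdxpf] add [hbpdp,egk,qovh] -> 13 lines: kmqg bbx ncipt cwqus eabj tbo hbpdp egk qovh qzvmk qewzw vjx cif
Hunk 5: at line 8 remove [qzvmk,qewzw] add [fjhh,sct,oaaiu] -> 14 lines: kmqg bbx ncipt cwqus eabj tbo hbpdp egk qovh fjhh sct oaaiu vjx cif
Hunk 6: at line 1 remove [bbx,ncipt] add [utem] -> 13 lines: kmqg utem cwqus eabj tbo hbpdp egk qovh fjhh sct oaaiu vjx cif
Hunk 7: at line 10 remove [oaaiu,vjx] add [uceuu,vee,itk] -> 14 lines: kmqg utem cwqus eabj tbo hbpdp egk qovh fjhh sct uceuu vee itk cif

Answer: kmqg
utem
cwqus
eabj
tbo
hbpdp
egk
qovh
fjhh
sct
uceuu
vee
itk
cif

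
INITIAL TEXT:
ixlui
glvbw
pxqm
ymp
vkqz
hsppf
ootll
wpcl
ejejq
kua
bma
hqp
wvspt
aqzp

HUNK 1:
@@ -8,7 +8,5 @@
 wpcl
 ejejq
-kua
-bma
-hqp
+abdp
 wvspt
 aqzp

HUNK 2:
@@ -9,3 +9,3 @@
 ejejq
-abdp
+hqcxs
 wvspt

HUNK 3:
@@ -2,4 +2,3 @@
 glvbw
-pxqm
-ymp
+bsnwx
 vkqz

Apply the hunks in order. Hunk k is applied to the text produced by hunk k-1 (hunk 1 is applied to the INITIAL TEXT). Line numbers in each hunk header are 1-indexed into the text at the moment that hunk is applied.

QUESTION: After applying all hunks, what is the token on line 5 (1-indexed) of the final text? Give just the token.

Answer: hsppf

Derivation:
Hunk 1: at line 8 remove [kua,bma,hqp] add [abdp] -> 12 lines: ixlui glvbw pxqm ymp vkqz hsppf ootll wpcl ejejq abdp wvspt aqzp
Hunk 2: at line 9 remove [abdp] add [hqcxs] -> 12 lines: ixlui glvbw pxqm ymp vkqz hsppf ootll wpcl ejejq hqcxs wvspt aqzp
Hunk 3: at line 2 remove [pxqm,ymp] add [bsnwx] -> 11 lines: ixlui glvbw bsnwx vkqz hsppf ootll wpcl ejejq hqcxs wvspt aqzp
Final line 5: hsppf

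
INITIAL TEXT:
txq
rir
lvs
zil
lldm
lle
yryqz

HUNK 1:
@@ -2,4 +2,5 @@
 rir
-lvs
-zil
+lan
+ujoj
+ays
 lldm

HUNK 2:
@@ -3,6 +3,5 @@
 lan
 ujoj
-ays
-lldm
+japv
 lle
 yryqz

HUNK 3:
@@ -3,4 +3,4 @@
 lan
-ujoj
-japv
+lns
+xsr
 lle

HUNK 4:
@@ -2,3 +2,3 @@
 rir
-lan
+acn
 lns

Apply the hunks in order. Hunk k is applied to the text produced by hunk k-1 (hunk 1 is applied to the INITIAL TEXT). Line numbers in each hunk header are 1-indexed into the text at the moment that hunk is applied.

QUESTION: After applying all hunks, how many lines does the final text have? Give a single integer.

Answer: 7

Derivation:
Hunk 1: at line 2 remove [lvs,zil] add [lan,ujoj,ays] -> 8 lines: txq rir lan ujoj ays lldm lle yryqz
Hunk 2: at line 3 remove [ays,lldm] add [japv] -> 7 lines: txq rir lan ujoj japv lle yryqz
Hunk 3: at line 3 remove [ujoj,japv] add [lns,xsr] -> 7 lines: txq rir lan lns xsr lle yryqz
Hunk 4: at line 2 remove [lan] add [acn] -> 7 lines: txq rir acn lns xsr lle yryqz
Final line count: 7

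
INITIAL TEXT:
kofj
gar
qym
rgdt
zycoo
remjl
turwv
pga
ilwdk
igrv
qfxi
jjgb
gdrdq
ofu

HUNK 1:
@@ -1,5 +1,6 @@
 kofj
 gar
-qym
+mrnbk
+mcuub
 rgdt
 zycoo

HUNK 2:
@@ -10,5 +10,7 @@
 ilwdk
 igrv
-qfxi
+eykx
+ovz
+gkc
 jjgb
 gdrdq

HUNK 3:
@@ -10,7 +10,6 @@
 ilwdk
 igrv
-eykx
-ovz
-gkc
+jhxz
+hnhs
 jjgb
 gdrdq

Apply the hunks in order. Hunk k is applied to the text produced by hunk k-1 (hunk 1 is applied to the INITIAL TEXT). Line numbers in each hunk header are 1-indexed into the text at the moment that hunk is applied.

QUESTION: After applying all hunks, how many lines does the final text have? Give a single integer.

Hunk 1: at line 1 remove [qym] add [mrnbk,mcuub] -> 15 lines: kofj gar mrnbk mcuub rgdt zycoo remjl turwv pga ilwdk igrv qfxi jjgb gdrdq ofu
Hunk 2: at line 10 remove [qfxi] add [eykx,ovz,gkc] -> 17 lines: kofj gar mrnbk mcuub rgdt zycoo remjl turwv pga ilwdk igrv eykx ovz gkc jjgb gdrdq ofu
Hunk 3: at line 10 remove [eykx,ovz,gkc] add [jhxz,hnhs] -> 16 lines: kofj gar mrnbk mcuub rgdt zycoo remjl turwv pga ilwdk igrv jhxz hnhs jjgb gdrdq ofu
Final line count: 16

Answer: 16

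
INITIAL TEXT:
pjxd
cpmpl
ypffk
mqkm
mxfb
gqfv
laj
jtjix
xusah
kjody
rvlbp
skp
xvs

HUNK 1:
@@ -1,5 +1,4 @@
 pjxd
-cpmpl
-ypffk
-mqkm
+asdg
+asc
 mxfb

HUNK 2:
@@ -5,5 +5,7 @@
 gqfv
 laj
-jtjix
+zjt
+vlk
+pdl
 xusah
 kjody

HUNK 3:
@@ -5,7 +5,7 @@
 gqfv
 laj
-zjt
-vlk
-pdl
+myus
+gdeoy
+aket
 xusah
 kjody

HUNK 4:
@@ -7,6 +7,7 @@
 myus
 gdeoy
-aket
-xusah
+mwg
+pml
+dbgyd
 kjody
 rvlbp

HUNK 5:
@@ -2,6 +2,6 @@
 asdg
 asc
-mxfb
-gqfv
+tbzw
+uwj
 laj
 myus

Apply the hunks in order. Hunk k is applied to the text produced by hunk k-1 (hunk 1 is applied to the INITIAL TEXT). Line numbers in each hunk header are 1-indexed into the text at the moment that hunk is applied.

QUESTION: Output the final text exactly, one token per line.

Answer: pjxd
asdg
asc
tbzw
uwj
laj
myus
gdeoy
mwg
pml
dbgyd
kjody
rvlbp
skp
xvs

Derivation:
Hunk 1: at line 1 remove [cpmpl,ypffk,mqkm] add [asdg,asc] -> 12 lines: pjxd asdg asc mxfb gqfv laj jtjix xusah kjody rvlbp skp xvs
Hunk 2: at line 5 remove [jtjix] add [zjt,vlk,pdl] -> 14 lines: pjxd asdg asc mxfb gqfv laj zjt vlk pdl xusah kjody rvlbp skp xvs
Hunk 3: at line 5 remove [zjt,vlk,pdl] add [myus,gdeoy,aket] -> 14 lines: pjxd asdg asc mxfb gqfv laj myus gdeoy aket xusah kjody rvlbp skp xvs
Hunk 4: at line 7 remove [aket,xusah] add [mwg,pml,dbgyd] -> 15 lines: pjxd asdg asc mxfb gqfv laj myus gdeoy mwg pml dbgyd kjody rvlbp skp xvs
Hunk 5: at line 2 remove [mxfb,gqfv] add [tbzw,uwj] -> 15 lines: pjxd asdg asc tbzw uwj laj myus gdeoy mwg pml dbgyd kjody rvlbp skp xvs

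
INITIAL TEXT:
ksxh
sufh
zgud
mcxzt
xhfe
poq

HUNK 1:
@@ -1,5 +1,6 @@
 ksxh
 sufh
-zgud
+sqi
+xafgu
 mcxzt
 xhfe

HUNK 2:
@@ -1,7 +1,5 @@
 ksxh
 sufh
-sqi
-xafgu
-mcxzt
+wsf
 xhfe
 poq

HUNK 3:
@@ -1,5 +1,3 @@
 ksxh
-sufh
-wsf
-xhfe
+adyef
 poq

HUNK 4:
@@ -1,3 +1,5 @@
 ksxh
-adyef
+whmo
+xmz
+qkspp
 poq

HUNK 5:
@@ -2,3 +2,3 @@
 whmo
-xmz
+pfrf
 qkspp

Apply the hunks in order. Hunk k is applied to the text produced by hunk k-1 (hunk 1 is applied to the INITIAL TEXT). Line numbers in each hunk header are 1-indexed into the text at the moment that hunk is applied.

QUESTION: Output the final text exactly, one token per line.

Answer: ksxh
whmo
pfrf
qkspp
poq

Derivation:
Hunk 1: at line 1 remove [zgud] add [sqi,xafgu] -> 7 lines: ksxh sufh sqi xafgu mcxzt xhfe poq
Hunk 2: at line 1 remove [sqi,xafgu,mcxzt] add [wsf] -> 5 lines: ksxh sufh wsf xhfe poq
Hunk 3: at line 1 remove [sufh,wsf,xhfe] add [adyef] -> 3 lines: ksxh adyef poq
Hunk 4: at line 1 remove [adyef] add [whmo,xmz,qkspp] -> 5 lines: ksxh whmo xmz qkspp poq
Hunk 5: at line 2 remove [xmz] add [pfrf] -> 5 lines: ksxh whmo pfrf qkspp poq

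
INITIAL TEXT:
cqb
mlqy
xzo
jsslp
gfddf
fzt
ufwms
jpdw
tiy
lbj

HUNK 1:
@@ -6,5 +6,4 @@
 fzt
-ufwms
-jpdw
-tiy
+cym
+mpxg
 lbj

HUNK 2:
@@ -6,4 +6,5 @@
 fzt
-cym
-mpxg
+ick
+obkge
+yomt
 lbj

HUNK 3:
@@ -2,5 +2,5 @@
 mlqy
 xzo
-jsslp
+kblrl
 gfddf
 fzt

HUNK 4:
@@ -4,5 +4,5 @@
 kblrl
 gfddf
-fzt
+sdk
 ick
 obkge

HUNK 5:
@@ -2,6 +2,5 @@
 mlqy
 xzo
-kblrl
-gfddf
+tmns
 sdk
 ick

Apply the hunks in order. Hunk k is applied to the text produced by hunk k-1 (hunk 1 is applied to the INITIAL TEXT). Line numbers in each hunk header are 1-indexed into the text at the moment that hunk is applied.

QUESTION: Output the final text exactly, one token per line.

Answer: cqb
mlqy
xzo
tmns
sdk
ick
obkge
yomt
lbj

Derivation:
Hunk 1: at line 6 remove [ufwms,jpdw,tiy] add [cym,mpxg] -> 9 lines: cqb mlqy xzo jsslp gfddf fzt cym mpxg lbj
Hunk 2: at line 6 remove [cym,mpxg] add [ick,obkge,yomt] -> 10 lines: cqb mlqy xzo jsslp gfddf fzt ick obkge yomt lbj
Hunk 3: at line 2 remove [jsslp] add [kblrl] -> 10 lines: cqb mlqy xzo kblrl gfddf fzt ick obkge yomt lbj
Hunk 4: at line 4 remove [fzt] add [sdk] -> 10 lines: cqb mlqy xzo kblrl gfddf sdk ick obkge yomt lbj
Hunk 5: at line 2 remove [kblrl,gfddf] add [tmns] -> 9 lines: cqb mlqy xzo tmns sdk ick obkge yomt lbj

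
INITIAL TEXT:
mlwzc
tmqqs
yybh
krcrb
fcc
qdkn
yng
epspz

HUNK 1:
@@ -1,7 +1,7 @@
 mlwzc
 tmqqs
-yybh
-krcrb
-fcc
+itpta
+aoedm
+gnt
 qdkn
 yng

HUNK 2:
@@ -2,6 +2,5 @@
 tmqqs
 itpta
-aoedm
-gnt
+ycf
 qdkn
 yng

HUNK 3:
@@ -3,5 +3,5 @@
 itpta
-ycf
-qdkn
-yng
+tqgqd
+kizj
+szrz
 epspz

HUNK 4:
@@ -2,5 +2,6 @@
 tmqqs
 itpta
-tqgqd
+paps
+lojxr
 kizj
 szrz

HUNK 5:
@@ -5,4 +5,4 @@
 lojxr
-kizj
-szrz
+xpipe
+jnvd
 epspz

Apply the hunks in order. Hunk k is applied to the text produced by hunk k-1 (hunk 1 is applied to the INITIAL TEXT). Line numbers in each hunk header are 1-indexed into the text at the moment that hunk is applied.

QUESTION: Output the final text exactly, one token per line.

Hunk 1: at line 1 remove [yybh,krcrb,fcc] add [itpta,aoedm,gnt] -> 8 lines: mlwzc tmqqs itpta aoedm gnt qdkn yng epspz
Hunk 2: at line 2 remove [aoedm,gnt] add [ycf] -> 7 lines: mlwzc tmqqs itpta ycf qdkn yng epspz
Hunk 3: at line 3 remove [ycf,qdkn,yng] add [tqgqd,kizj,szrz] -> 7 lines: mlwzc tmqqs itpta tqgqd kizj szrz epspz
Hunk 4: at line 2 remove [tqgqd] add [paps,lojxr] -> 8 lines: mlwzc tmqqs itpta paps lojxr kizj szrz epspz
Hunk 5: at line 5 remove [kizj,szrz] add [xpipe,jnvd] -> 8 lines: mlwzc tmqqs itpta paps lojxr xpipe jnvd epspz

Answer: mlwzc
tmqqs
itpta
paps
lojxr
xpipe
jnvd
epspz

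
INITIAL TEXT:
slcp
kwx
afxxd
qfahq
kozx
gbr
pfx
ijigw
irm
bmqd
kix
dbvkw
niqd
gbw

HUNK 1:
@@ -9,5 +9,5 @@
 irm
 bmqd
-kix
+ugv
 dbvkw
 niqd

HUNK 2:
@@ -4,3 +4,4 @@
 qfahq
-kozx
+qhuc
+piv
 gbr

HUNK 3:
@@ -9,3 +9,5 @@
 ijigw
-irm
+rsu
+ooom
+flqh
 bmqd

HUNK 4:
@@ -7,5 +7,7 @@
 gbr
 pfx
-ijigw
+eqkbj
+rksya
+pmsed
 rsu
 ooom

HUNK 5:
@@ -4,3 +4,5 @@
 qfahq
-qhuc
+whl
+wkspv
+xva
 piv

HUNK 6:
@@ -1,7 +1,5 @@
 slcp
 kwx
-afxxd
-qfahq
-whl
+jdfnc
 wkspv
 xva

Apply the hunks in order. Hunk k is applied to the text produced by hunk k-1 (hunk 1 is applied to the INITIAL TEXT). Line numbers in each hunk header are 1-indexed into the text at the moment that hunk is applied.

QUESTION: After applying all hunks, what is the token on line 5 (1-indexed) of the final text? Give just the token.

Answer: xva

Derivation:
Hunk 1: at line 9 remove [kix] add [ugv] -> 14 lines: slcp kwx afxxd qfahq kozx gbr pfx ijigw irm bmqd ugv dbvkw niqd gbw
Hunk 2: at line 4 remove [kozx] add [qhuc,piv] -> 15 lines: slcp kwx afxxd qfahq qhuc piv gbr pfx ijigw irm bmqd ugv dbvkw niqd gbw
Hunk 3: at line 9 remove [irm] add [rsu,ooom,flqh] -> 17 lines: slcp kwx afxxd qfahq qhuc piv gbr pfx ijigw rsu ooom flqh bmqd ugv dbvkw niqd gbw
Hunk 4: at line 7 remove [ijigw] add [eqkbj,rksya,pmsed] -> 19 lines: slcp kwx afxxd qfahq qhuc piv gbr pfx eqkbj rksya pmsed rsu ooom flqh bmqd ugv dbvkw niqd gbw
Hunk 5: at line 4 remove [qhuc] add [whl,wkspv,xva] -> 21 lines: slcp kwx afxxd qfahq whl wkspv xva piv gbr pfx eqkbj rksya pmsed rsu ooom flqh bmqd ugv dbvkw niqd gbw
Hunk 6: at line 1 remove [afxxd,qfahq,whl] add [jdfnc] -> 19 lines: slcp kwx jdfnc wkspv xva piv gbr pfx eqkbj rksya pmsed rsu ooom flqh bmqd ugv dbvkw niqd gbw
Final line 5: xva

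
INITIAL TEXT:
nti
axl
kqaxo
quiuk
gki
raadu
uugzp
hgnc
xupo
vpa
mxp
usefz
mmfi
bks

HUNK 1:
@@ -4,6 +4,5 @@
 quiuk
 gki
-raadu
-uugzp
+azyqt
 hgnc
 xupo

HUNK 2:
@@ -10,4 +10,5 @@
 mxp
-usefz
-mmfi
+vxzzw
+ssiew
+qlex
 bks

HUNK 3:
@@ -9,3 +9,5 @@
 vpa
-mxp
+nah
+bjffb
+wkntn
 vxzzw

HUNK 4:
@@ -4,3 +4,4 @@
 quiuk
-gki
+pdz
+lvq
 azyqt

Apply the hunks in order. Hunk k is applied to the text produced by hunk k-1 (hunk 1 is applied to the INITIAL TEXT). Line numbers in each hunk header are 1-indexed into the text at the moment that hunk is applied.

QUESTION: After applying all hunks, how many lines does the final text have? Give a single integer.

Answer: 17

Derivation:
Hunk 1: at line 4 remove [raadu,uugzp] add [azyqt] -> 13 lines: nti axl kqaxo quiuk gki azyqt hgnc xupo vpa mxp usefz mmfi bks
Hunk 2: at line 10 remove [usefz,mmfi] add [vxzzw,ssiew,qlex] -> 14 lines: nti axl kqaxo quiuk gki azyqt hgnc xupo vpa mxp vxzzw ssiew qlex bks
Hunk 3: at line 9 remove [mxp] add [nah,bjffb,wkntn] -> 16 lines: nti axl kqaxo quiuk gki azyqt hgnc xupo vpa nah bjffb wkntn vxzzw ssiew qlex bks
Hunk 4: at line 4 remove [gki] add [pdz,lvq] -> 17 lines: nti axl kqaxo quiuk pdz lvq azyqt hgnc xupo vpa nah bjffb wkntn vxzzw ssiew qlex bks
Final line count: 17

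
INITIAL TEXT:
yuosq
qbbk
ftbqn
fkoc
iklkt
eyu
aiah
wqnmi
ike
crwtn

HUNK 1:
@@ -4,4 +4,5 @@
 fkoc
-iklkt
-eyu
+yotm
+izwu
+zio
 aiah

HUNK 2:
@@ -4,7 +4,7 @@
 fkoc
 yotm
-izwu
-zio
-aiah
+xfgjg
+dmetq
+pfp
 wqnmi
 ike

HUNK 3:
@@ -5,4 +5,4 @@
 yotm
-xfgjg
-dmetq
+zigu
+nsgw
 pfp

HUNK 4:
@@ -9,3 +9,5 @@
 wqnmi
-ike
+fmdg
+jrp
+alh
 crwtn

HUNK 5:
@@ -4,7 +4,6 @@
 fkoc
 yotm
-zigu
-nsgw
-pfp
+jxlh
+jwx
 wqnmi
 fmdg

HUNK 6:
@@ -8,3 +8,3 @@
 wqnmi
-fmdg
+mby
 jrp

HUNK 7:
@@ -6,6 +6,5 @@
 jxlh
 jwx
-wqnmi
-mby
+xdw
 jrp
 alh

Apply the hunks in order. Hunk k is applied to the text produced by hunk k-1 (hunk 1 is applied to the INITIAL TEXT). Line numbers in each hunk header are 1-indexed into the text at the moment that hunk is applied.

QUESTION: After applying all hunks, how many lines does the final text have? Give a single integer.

Answer: 11

Derivation:
Hunk 1: at line 4 remove [iklkt,eyu] add [yotm,izwu,zio] -> 11 lines: yuosq qbbk ftbqn fkoc yotm izwu zio aiah wqnmi ike crwtn
Hunk 2: at line 4 remove [izwu,zio,aiah] add [xfgjg,dmetq,pfp] -> 11 lines: yuosq qbbk ftbqn fkoc yotm xfgjg dmetq pfp wqnmi ike crwtn
Hunk 3: at line 5 remove [xfgjg,dmetq] add [zigu,nsgw] -> 11 lines: yuosq qbbk ftbqn fkoc yotm zigu nsgw pfp wqnmi ike crwtn
Hunk 4: at line 9 remove [ike] add [fmdg,jrp,alh] -> 13 lines: yuosq qbbk ftbqn fkoc yotm zigu nsgw pfp wqnmi fmdg jrp alh crwtn
Hunk 5: at line 4 remove [zigu,nsgw,pfp] add [jxlh,jwx] -> 12 lines: yuosq qbbk ftbqn fkoc yotm jxlh jwx wqnmi fmdg jrp alh crwtn
Hunk 6: at line 8 remove [fmdg] add [mby] -> 12 lines: yuosq qbbk ftbqn fkoc yotm jxlh jwx wqnmi mby jrp alh crwtn
Hunk 7: at line 6 remove [wqnmi,mby] add [xdw] -> 11 lines: yuosq qbbk ftbqn fkoc yotm jxlh jwx xdw jrp alh crwtn
Final line count: 11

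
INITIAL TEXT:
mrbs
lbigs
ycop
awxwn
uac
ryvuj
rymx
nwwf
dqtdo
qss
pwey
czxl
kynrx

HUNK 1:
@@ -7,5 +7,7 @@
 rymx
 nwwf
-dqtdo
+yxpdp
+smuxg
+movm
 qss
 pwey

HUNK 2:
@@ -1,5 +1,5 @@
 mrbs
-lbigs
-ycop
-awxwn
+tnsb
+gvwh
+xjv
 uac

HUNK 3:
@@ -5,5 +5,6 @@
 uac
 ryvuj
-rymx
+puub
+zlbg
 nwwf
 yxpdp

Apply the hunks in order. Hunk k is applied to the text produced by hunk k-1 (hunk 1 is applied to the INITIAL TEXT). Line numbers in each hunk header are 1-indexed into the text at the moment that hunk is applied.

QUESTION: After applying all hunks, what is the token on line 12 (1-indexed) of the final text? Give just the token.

Hunk 1: at line 7 remove [dqtdo] add [yxpdp,smuxg,movm] -> 15 lines: mrbs lbigs ycop awxwn uac ryvuj rymx nwwf yxpdp smuxg movm qss pwey czxl kynrx
Hunk 2: at line 1 remove [lbigs,ycop,awxwn] add [tnsb,gvwh,xjv] -> 15 lines: mrbs tnsb gvwh xjv uac ryvuj rymx nwwf yxpdp smuxg movm qss pwey czxl kynrx
Hunk 3: at line 5 remove [rymx] add [puub,zlbg] -> 16 lines: mrbs tnsb gvwh xjv uac ryvuj puub zlbg nwwf yxpdp smuxg movm qss pwey czxl kynrx
Final line 12: movm

Answer: movm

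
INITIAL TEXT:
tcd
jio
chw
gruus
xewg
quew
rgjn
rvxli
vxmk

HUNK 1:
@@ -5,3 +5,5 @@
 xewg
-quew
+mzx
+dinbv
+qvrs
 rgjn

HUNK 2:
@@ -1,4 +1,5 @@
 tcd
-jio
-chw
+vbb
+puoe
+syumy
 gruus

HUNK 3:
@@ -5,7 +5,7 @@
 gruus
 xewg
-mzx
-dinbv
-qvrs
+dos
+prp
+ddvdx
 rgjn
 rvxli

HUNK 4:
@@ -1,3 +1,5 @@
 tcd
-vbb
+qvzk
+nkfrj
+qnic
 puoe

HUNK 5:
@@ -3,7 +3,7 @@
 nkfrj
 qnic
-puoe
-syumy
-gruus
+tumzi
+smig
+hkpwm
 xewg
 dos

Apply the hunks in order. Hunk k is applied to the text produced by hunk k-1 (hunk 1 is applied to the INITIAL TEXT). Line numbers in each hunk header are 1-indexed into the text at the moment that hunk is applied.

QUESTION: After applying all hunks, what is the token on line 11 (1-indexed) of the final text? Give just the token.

Hunk 1: at line 5 remove [quew] add [mzx,dinbv,qvrs] -> 11 lines: tcd jio chw gruus xewg mzx dinbv qvrs rgjn rvxli vxmk
Hunk 2: at line 1 remove [jio,chw] add [vbb,puoe,syumy] -> 12 lines: tcd vbb puoe syumy gruus xewg mzx dinbv qvrs rgjn rvxli vxmk
Hunk 3: at line 5 remove [mzx,dinbv,qvrs] add [dos,prp,ddvdx] -> 12 lines: tcd vbb puoe syumy gruus xewg dos prp ddvdx rgjn rvxli vxmk
Hunk 4: at line 1 remove [vbb] add [qvzk,nkfrj,qnic] -> 14 lines: tcd qvzk nkfrj qnic puoe syumy gruus xewg dos prp ddvdx rgjn rvxli vxmk
Hunk 5: at line 3 remove [puoe,syumy,gruus] add [tumzi,smig,hkpwm] -> 14 lines: tcd qvzk nkfrj qnic tumzi smig hkpwm xewg dos prp ddvdx rgjn rvxli vxmk
Final line 11: ddvdx

Answer: ddvdx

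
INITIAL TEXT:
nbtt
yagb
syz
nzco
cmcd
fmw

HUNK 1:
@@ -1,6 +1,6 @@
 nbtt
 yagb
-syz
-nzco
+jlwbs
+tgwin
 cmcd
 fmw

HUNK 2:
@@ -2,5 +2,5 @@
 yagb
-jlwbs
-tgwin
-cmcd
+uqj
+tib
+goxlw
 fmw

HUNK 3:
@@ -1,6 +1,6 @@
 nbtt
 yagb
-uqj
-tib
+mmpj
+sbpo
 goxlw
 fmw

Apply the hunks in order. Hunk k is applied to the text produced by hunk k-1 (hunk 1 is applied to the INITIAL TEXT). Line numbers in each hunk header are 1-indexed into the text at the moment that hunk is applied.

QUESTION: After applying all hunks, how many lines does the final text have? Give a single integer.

Hunk 1: at line 1 remove [syz,nzco] add [jlwbs,tgwin] -> 6 lines: nbtt yagb jlwbs tgwin cmcd fmw
Hunk 2: at line 2 remove [jlwbs,tgwin,cmcd] add [uqj,tib,goxlw] -> 6 lines: nbtt yagb uqj tib goxlw fmw
Hunk 3: at line 1 remove [uqj,tib] add [mmpj,sbpo] -> 6 lines: nbtt yagb mmpj sbpo goxlw fmw
Final line count: 6

Answer: 6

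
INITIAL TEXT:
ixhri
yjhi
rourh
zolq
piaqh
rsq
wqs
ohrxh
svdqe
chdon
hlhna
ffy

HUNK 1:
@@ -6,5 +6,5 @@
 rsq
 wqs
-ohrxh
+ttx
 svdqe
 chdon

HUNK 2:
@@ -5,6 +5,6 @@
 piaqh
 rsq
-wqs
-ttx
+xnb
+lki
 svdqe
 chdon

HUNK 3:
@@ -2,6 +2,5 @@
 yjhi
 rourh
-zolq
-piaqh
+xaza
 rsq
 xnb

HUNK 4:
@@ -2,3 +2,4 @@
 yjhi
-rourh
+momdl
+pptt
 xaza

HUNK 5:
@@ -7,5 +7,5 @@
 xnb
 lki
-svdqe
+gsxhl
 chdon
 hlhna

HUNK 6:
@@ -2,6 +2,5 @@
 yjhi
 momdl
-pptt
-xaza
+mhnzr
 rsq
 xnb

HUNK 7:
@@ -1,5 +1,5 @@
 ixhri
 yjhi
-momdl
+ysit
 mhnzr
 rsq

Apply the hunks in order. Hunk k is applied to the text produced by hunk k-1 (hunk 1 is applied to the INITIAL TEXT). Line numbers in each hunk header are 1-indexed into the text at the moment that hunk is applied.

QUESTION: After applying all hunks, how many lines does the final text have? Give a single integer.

Answer: 11

Derivation:
Hunk 1: at line 6 remove [ohrxh] add [ttx] -> 12 lines: ixhri yjhi rourh zolq piaqh rsq wqs ttx svdqe chdon hlhna ffy
Hunk 2: at line 5 remove [wqs,ttx] add [xnb,lki] -> 12 lines: ixhri yjhi rourh zolq piaqh rsq xnb lki svdqe chdon hlhna ffy
Hunk 3: at line 2 remove [zolq,piaqh] add [xaza] -> 11 lines: ixhri yjhi rourh xaza rsq xnb lki svdqe chdon hlhna ffy
Hunk 4: at line 2 remove [rourh] add [momdl,pptt] -> 12 lines: ixhri yjhi momdl pptt xaza rsq xnb lki svdqe chdon hlhna ffy
Hunk 5: at line 7 remove [svdqe] add [gsxhl] -> 12 lines: ixhri yjhi momdl pptt xaza rsq xnb lki gsxhl chdon hlhna ffy
Hunk 6: at line 2 remove [pptt,xaza] add [mhnzr] -> 11 lines: ixhri yjhi momdl mhnzr rsq xnb lki gsxhl chdon hlhna ffy
Hunk 7: at line 1 remove [momdl] add [ysit] -> 11 lines: ixhri yjhi ysit mhnzr rsq xnb lki gsxhl chdon hlhna ffy
Final line count: 11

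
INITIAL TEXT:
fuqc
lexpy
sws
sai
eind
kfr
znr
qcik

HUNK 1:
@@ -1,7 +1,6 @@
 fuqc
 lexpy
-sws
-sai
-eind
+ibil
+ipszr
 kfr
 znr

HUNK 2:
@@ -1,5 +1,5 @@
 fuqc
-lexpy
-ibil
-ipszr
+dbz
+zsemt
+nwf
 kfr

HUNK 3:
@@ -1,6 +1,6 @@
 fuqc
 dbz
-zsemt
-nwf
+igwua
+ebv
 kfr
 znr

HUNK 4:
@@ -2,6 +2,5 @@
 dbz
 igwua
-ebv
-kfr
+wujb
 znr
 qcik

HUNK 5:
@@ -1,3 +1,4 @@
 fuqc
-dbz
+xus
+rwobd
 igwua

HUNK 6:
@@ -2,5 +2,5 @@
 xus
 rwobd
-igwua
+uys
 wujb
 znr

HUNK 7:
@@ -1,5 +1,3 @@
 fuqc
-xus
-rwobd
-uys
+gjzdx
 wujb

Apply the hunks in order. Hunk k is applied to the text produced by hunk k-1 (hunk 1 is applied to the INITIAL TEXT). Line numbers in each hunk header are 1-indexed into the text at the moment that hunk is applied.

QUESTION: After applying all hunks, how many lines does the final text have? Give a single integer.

Hunk 1: at line 1 remove [sws,sai,eind] add [ibil,ipszr] -> 7 lines: fuqc lexpy ibil ipszr kfr znr qcik
Hunk 2: at line 1 remove [lexpy,ibil,ipszr] add [dbz,zsemt,nwf] -> 7 lines: fuqc dbz zsemt nwf kfr znr qcik
Hunk 3: at line 1 remove [zsemt,nwf] add [igwua,ebv] -> 7 lines: fuqc dbz igwua ebv kfr znr qcik
Hunk 4: at line 2 remove [ebv,kfr] add [wujb] -> 6 lines: fuqc dbz igwua wujb znr qcik
Hunk 5: at line 1 remove [dbz] add [xus,rwobd] -> 7 lines: fuqc xus rwobd igwua wujb znr qcik
Hunk 6: at line 2 remove [igwua] add [uys] -> 7 lines: fuqc xus rwobd uys wujb znr qcik
Hunk 7: at line 1 remove [xus,rwobd,uys] add [gjzdx] -> 5 lines: fuqc gjzdx wujb znr qcik
Final line count: 5

Answer: 5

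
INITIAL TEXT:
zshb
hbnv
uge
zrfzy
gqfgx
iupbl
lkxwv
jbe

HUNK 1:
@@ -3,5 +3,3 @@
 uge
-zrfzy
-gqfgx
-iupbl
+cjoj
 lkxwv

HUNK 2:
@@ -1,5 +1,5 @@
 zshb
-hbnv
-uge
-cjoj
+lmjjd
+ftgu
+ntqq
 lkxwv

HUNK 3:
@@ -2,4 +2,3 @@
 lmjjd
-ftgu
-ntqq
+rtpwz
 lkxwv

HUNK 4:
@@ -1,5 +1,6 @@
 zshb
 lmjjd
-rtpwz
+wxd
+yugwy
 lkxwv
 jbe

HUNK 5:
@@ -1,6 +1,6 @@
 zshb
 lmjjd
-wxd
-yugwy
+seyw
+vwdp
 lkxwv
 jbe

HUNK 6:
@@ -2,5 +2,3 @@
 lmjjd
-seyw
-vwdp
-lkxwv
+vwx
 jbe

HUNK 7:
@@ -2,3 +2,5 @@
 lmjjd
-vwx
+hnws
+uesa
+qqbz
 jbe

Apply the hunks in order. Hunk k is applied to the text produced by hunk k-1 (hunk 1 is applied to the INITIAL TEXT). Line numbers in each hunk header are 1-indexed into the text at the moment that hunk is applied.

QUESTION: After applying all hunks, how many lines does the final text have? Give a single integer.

Answer: 6

Derivation:
Hunk 1: at line 3 remove [zrfzy,gqfgx,iupbl] add [cjoj] -> 6 lines: zshb hbnv uge cjoj lkxwv jbe
Hunk 2: at line 1 remove [hbnv,uge,cjoj] add [lmjjd,ftgu,ntqq] -> 6 lines: zshb lmjjd ftgu ntqq lkxwv jbe
Hunk 3: at line 2 remove [ftgu,ntqq] add [rtpwz] -> 5 lines: zshb lmjjd rtpwz lkxwv jbe
Hunk 4: at line 1 remove [rtpwz] add [wxd,yugwy] -> 6 lines: zshb lmjjd wxd yugwy lkxwv jbe
Hunk 5: at line 1 remove [wxd,yugwy] add [seyw,vwdp] -> 6 lines: zshb lmjjd seyw vwdp lkxwv jbe
Hunk 6: at line 2 remove [seyw,vwdp,lkxwv] add [vwx] -> 4 lines: zshb lmjjd vwx jbe
Hunk 7: at line 2 remove [vwx] add [hnws,uesa,qqbz] -> 6 lines: zshb lmjjd hnws uesa qqbz jbe
Final line count: 6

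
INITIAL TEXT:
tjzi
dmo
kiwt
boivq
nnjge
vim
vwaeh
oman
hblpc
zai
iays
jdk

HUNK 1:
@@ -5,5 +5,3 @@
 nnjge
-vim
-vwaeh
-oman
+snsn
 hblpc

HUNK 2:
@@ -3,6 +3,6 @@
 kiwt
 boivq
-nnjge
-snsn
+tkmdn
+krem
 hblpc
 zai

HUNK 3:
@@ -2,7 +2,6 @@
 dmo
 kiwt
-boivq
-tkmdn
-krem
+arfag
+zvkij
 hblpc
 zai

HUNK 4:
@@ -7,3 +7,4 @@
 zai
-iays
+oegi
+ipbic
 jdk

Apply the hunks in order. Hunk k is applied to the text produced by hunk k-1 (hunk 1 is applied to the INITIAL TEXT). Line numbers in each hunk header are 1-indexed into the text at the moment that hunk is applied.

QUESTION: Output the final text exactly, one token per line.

Hunk 1: at line 5 remove [vim,vwaeh,oman] add [snsn] -> 10 lines: tjzi dmo kiwt boivq nnjge snsn hblpc zai iays jdk
Hunk 2: at line 3 remove [nnjge,snsn] add [tkmdn,krem] -> 10 lines: tjzi dmo kiwt boivq tkmdn krem hblpc zai iays jdk
Hunk 3: at line 2 remove [boivq,tkmdn,krem] add [arfag,zvkij] -> 9 lines: tjzi dmo kiwt arfag zvkij hblpc zai iays jdk
Hunk 4: at line 7 remove [iays] add [oegi,ipbic] -> 10 lines: tjzi dmo kiwt arfag zvkij hblpc zai oegi ipbic jdk

Answer: tjzi
dmo
kiwt
arfag
zvkij
hblpc
zai
oegi
ipbic
jdk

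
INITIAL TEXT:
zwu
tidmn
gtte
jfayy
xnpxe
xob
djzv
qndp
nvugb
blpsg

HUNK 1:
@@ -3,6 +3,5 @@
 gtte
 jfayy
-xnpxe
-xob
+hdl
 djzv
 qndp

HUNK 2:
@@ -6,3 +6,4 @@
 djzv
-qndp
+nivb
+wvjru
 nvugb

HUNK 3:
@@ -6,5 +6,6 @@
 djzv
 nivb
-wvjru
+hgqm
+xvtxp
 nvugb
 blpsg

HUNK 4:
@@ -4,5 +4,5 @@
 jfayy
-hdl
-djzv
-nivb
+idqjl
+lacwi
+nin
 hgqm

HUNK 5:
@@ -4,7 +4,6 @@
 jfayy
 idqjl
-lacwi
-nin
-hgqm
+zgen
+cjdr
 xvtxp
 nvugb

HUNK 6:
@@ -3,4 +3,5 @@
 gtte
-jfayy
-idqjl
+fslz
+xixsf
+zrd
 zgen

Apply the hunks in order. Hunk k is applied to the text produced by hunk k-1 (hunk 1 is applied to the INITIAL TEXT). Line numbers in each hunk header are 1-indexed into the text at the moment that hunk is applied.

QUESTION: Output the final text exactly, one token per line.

Answer: zwu
tidmn
gtte
fslz
xixsf
zrd
zgen
cjdr
xvtxp
nvugb
blpsg

Derivation:
Hunk 1: at line 3 remove [xnpxe,xob] add [hdl] -> 9 lines: zwu tidmn gtte jfayy hdl djzv qndp nvugb blpsg
Hunk 2: at line 6 remove [qndp] add [nivb,wvjru] -> 10 lines: zwu tidmn gtte jfayy hdl djzv nivb wvjru nvugb blpsg
Hunk 3: at line 6 remove [wvjru] add [hgqm,xvtxp] -> 11 lines: zwu tidmn gtte jfayy hdl djzv nivb hgqm xvtxp nvugb blpsg
Hunk 4: at line 4 remove [hdl,djzv,nivb] add [idqjl,lacwi,nin] -> 11 lines: zwu tidmn gtte jfayy idqjl lacwi nin hgqm xvtxp nvugb blpsg
Hunk 5: at line 4 remove [lacwi,nin,hgqm] add [zgen,cjdr] -> 10 lines: zwu tidmn gtte jfayy idqjl zgen cjdr xvtxp nvugb blpsg
Hunk 6: at line 3 remove [jfayy,idqjl] add [fslz,xixsf,zrd] -> 11 lines: zwu tidmn gtte fslz xixsf zrd zgen cjdr xvtxp nvugb blpsg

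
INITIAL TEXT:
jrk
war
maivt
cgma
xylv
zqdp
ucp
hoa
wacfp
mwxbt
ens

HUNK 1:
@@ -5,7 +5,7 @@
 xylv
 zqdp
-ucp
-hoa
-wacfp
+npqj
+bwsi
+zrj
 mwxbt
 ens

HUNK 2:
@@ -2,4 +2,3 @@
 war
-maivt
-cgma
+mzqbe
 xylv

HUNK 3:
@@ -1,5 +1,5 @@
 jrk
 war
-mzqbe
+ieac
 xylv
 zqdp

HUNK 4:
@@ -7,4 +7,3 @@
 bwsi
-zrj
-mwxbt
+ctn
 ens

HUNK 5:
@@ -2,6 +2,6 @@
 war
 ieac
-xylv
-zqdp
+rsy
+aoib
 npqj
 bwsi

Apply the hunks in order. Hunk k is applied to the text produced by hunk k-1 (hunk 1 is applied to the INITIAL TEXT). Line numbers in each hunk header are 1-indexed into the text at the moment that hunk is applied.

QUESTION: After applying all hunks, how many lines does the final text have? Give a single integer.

Hunk 1: at line 5 remove [ucp,hoa,wacfp] add [npqj,bwsi,zrj] -> 11 lines: jrk war maivt cgma xylv zqdp npqj bwsi zrj mwxbt ens
Hunk 2: at line 2 remove [maivt,cgma] add [mzqbe] -> 10 lines: jrk war mzqbe xylv zqdp npqj bwsi zrj mwxbt ens
Hunk 3: at line 1 remove [mzqbe] add [ieac] -> 10 lines: jrk war ieac xylv zqdp npqj bwsi zrj mwxbt ens
Hunk 4: at line 7 remove [zrj,mwxbt] add [ctn] -> 9 lines: jrk war ieac xylv zqdp npqj bwsi ctn ens
Hunk 5: at line 2 remove [xylv,zqdp] add [rsy,aoib] -> 9 lines: jrk war ieac rsy aoib npqj bwsi ctn ens
Final line count: 9

Answer: 9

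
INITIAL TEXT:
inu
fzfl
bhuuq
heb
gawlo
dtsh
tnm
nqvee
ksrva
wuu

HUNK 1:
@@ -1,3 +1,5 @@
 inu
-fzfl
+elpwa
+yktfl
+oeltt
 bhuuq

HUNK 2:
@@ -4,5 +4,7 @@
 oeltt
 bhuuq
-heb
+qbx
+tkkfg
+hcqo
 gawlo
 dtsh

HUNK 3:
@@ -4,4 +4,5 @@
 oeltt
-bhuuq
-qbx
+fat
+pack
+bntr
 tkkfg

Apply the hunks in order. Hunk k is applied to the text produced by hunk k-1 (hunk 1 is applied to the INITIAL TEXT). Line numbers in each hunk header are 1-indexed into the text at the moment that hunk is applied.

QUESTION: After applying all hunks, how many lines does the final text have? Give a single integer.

Hunk 1: at line 1 remove [fzfl] add [elpwa,yktfl,oeltt] -> 12 lines: inu elpwa yktfl oeltt bhuuq heb gawlo dtsh tnm nqvee ksrva wuu
Hunk 2: at line 4 remove [heb] add [qbx,tkkfg,hcqo] -> 14 lines: inu elpwa yktfl oeltt bhuuq qbx tkkfg hcqo gawlo dtsh tnm nqvee ksrva wuu
Hunk 3: at line 4 remove [bhuuq,qbx] add [fat,pack,bntr] -> 15 lines: inu elpwa yktfl oeltt fat pack bntr tkkfg hcqo gawlo dtsh tnm nqvee ksrva wuu
Final line count: 15

Answer: 15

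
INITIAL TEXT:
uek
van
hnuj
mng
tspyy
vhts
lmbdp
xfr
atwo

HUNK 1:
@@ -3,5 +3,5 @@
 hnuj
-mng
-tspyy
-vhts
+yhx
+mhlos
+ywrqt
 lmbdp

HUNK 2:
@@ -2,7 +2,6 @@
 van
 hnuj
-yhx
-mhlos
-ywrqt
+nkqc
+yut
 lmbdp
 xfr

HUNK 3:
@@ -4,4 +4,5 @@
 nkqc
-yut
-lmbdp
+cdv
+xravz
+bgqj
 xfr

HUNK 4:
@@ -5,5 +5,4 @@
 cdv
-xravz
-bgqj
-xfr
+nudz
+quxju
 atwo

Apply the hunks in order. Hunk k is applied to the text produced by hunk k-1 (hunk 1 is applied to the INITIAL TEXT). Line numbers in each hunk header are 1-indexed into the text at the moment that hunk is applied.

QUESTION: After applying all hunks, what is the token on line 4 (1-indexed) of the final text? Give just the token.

Answer: nkqc

Derivation:
Hunk 1: at line 3 remove [mng,tspyy,vhts] add [yhx,mhlos,ywrqt] -> 9 lines: uek van hnuj yhx mhlos ywrqt lmbdp xfr atwo
Hunk 2: at line 2 remove [yhx,mhlos,ywrqt] add [nkqc,yut] -> 8 lines: uek van hnuj nkqc yut lmbdp xfr atwo
Hunk 3: at line 4 remove [yut,lmbdp] add [cdv,xravz,bgqj] -> 9 lines: uek van hnuj nkqc cdv xravz bgqj xfr atwo
Hunk 4: at line 5 remove [xravz,bgqj,xfr] add [nudz,quxju] -> 8 lines: uek van hnuj nkqc cdv nudz quxju atwo
Final line 4: nkqc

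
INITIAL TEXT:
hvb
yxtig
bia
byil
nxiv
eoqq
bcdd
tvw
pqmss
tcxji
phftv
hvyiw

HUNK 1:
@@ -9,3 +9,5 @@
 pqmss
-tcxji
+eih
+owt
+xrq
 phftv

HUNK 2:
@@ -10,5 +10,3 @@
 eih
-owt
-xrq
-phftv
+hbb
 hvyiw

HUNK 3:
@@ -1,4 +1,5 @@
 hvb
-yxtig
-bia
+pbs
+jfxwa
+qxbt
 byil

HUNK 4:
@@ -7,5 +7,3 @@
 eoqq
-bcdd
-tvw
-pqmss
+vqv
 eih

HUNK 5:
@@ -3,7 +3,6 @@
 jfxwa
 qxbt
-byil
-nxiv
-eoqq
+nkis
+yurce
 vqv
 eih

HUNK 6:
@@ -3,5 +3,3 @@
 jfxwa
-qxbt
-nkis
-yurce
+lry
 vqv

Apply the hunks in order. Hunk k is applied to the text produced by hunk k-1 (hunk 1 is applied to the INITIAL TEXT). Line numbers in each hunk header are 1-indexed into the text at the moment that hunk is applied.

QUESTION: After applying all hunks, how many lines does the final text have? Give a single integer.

Hunk 1: at line 9 remove [tcxji] add [eih,owt,xrq] -> 14 lines: hvb yxtig bia byil nxiv eoqq bcdd tvw pqmss eih owt xrq phftv hvyiw
Hunk 2: at line 10 remove [owt,xrq,phftv] add [hbb] -> 12 lines: hvb yxtig bia byil nxiv eoqq bcdd tvw pqmss eih hbb hvyiw
Hunk 3: at line 1 remove [yxtig,bia] add [pbs,jfxwa,qxbt] -> 13 lines: hvb pbs jfxwa qxbt byil nxiv eoqq bcdd tvw pqmss eih hbb hvyiw
Hunk 4: at line 7 remove [bcdd,tvw,pqmss] add [vqv] -> 11 lines: hvb pbs jfxwa qxbt byil nxiv eoqq vqv eih hbb hvyiw
Hunk 5: at line 3 remove [byil,nxiv,eoqq] add [nkis,yurce] -> 10 lines: hvb pbs jfxwa qxbt nkis yurce vqv eih hbb hvyiw
Hunk 6: at line 3 remove [qxbt,nkis,yurce] add [lry] -> 8 lines: hvb pbs jfxwa lry vqv eih hbb hvyiw
Final line count: 8

Answer: 8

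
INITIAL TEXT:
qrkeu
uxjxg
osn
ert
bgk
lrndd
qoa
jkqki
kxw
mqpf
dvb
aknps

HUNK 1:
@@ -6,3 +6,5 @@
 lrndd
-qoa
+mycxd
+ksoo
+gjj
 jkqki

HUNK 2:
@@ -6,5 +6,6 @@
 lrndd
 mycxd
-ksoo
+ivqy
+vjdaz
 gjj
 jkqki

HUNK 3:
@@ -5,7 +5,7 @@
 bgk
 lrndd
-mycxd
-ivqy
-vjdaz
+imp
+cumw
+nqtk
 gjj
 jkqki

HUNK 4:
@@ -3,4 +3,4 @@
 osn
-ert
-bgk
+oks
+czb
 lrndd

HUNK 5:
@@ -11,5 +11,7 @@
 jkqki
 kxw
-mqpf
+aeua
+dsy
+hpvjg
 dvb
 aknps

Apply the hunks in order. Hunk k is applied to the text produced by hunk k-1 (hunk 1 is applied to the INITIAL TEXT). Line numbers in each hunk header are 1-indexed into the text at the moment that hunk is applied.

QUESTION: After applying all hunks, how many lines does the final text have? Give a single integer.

Answer: 17

Derivation:
Hunk 1: at line 6 remove [qoa] add [mycxd,ksoo,gjj] -> 14 lines: qrkeu uxjxg osn ert bgk lrndd mycxd ksoo gjj jkqki kxw mqpf dvb aknps
Hunk 2: at line 6 remove [ksoo] add [ivqy,vjdaz] -> 15 lines: qrkeu uxjxg osn ert bgk lrndd mycxd ivqy vjdaz gjj jkqki kxw mqpf dvb aknps
Hunk 3: at line 5 remove [mycxd,ivqy,vjdaz] add [imp,cumw,nqtk] -> 15 lines: qrkeu uxjxg osn ert bgk lrndd imp cumw nqtk gjj jkqki kxw mqpf dvb aknps
Hunk 4: at line 3 remove [ert,bgk] add [oks,czb] -> 15 lines: qrkeu uxjxg osn oks czb lrndd imp cumw nqtk gjj jkqki kxw mqpf dvb aknps
Hunk 5: at line 11 remove [mqpf] add [aeua,dsy,hpvjg] -> 17 lines: qrkeu uxjxg osn oks czb lrndd imp cumw nqtk gjj jkqki kxw aeua dsy hpvjg dvb aknps
Final line count: 17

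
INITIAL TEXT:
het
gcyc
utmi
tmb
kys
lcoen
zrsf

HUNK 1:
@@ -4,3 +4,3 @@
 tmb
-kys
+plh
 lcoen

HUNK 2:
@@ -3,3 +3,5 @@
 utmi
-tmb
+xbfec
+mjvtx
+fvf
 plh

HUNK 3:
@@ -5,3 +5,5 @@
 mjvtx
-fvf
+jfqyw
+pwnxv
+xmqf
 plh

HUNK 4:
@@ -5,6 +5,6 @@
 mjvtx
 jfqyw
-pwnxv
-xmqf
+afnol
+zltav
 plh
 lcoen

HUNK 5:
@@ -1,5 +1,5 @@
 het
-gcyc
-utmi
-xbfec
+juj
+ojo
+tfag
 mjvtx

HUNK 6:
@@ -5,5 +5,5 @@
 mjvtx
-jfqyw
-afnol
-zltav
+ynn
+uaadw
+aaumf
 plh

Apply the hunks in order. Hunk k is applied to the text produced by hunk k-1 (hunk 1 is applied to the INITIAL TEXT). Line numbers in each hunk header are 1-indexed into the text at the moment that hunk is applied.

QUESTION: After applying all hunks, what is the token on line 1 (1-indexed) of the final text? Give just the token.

Hunk 1: at line 4 remove [kys] add [plh] -> 7 lines: het gcyc utmi tmb plh lcoen zrsf
Hunk 2: at line 3 remove [tmb] add [xbfec,mjvtx,fvf] -> 9 lines: het gcyc utmi xbfec mjvtx fvf plh lcoen zrsf
Hunk 3: at line 5 remove [fvf] add [jfqyw,pwnxv,xmqf] -> 11 lines: het gcyc utmi xbfec mjvtx jfqyw pwnxv xmqf plh lcoen zrsf
Hunk 4: at line 5 remove [pwnxv,xmqf] add [afnol,zltav] -> 11 lines: het gcyc utmi xbfec mjvtx jfqyw afnol zltav plh lcoen zrsf
Hunk 5: at line 1 remove [gcyc,utmi,xbfec] add [juj,ojo,tfag] -> 11 lines: het juj ojo tfag mjvtx jfqyw afnol zltav plh lcoen zrsf
Hunk 6: at line 5 remove [jfqyw,afnol,zltav] add [ynn,uaadw,aaumf] -> 11 lines: het juj ojo tfag mjvtx ynn uaadw aaumf plh lcoen zrsf
Final line 1: het

Answer: het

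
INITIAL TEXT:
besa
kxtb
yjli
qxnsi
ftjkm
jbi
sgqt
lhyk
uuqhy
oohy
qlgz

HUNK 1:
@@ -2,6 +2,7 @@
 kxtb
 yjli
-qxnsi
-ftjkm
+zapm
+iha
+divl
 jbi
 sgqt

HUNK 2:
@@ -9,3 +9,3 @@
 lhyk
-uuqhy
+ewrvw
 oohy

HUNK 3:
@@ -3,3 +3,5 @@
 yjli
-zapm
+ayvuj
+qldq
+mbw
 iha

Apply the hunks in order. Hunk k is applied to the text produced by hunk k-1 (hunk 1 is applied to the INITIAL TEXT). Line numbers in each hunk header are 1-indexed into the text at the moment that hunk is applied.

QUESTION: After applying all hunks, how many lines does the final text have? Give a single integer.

Hunk 1: at line 2 remove [qxnsi,ftjkm] add [zapm,iha,divl] -> 12 lines: besa kxtb yjli zapm iha divl jbi sgqt lhyk uuqhy oohy qlgz
Hunk 2: at line 9 remove [uuqhy] add [ewrvw] -> 12 lines: besa kxtb yjli zapm iha divl jbi sgqt lhyk ewrvw oohy qlgz
Hunk 3: at line 3 remove [zapm] add [ayvuj,qldq,mbw] -> 14 lines: besa kxtb yjli ayvuj qldq mbw iha divl jbi sgqt lhyk ewrvw oohy qlgz
Final line count: 14

Answer: 14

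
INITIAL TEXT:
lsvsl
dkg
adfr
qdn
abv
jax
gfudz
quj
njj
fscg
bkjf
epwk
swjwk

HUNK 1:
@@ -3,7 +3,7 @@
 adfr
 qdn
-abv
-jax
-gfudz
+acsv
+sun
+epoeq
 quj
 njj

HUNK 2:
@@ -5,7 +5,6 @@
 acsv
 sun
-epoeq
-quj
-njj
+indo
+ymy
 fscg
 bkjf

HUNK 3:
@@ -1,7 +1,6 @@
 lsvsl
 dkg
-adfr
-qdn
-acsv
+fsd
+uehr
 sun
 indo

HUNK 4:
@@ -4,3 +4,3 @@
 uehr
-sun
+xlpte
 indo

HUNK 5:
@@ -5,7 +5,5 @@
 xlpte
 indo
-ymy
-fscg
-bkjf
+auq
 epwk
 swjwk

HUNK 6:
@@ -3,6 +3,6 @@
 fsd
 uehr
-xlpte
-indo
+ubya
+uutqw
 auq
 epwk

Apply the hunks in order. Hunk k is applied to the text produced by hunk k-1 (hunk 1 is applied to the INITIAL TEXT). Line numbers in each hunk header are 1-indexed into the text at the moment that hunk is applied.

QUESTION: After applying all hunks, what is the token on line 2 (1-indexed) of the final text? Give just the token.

Answer: dkg

Derivation:
Hunk 1: at line 3 remove [abv,jax,gfudz] add [acsv,sun,epoeq] -> 13 lines: lsvsl dkg adfr qdn acsv sun epoeq quj njj fscg bkjf epwk swjwk
Hunk 2: at line 5 remove [epoeq,quj,njj] add [indo,ymy] -> 12 lines: lsvsl dkg adfr qdn acsv sun indo ymy fscg bkjf epwk swjwk
Hunk 3: at line 1 remove [adfr,qdn,acsv] add [fsd,uehr] -> 11 lines: lsvsl dkg fsd uehr sun indo ymy fscg bkjf epwk swjwk
Hunk 4: at line 4 remove [sun] add [xlpte] -> 11 lines: lsvsl dkg fsd uehr xlpte indo ymy fscg bkjf epwk swjwk
Hunk 5: at line 5 remove [ymy,fscg,bkjf] add [auq] -> 9 lines: lsvsl dkg fsd uehr xlpte indo auq epwk swjwk
Hunk 6: at line 3 remove [xlpte,indo] add [ubya,uutqw] -> 9 lines: lsvsl dkg fsd uehr ubya uutqw auq epwk swjwk
Final line 2: dkg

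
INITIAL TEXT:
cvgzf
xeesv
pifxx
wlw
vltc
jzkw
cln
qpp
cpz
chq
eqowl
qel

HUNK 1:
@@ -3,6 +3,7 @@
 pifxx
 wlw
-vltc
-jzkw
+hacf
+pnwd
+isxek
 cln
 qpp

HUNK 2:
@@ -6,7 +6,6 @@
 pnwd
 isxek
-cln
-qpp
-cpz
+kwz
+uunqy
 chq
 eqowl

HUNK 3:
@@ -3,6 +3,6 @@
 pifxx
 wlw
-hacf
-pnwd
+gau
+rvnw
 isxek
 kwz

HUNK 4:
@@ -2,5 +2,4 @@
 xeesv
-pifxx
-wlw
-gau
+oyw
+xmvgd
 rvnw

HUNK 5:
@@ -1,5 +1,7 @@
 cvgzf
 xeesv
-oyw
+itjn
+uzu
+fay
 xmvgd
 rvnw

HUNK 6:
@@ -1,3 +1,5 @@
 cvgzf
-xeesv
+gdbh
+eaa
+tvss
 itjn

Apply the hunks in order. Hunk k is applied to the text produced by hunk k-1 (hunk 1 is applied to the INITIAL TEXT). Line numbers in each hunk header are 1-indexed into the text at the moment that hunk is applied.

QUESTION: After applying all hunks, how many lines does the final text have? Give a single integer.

Answer: 15

Derivation:
Hunk 1: at line 3 remove [vltc,jzkw] add [hacf,pnwd,isxek] -> 13 lines: cvgzf xeesv pifxx wlw hacf pnwd isxek cln qpp cpz chq eqowl qel
Hunk 2: at line 6 remove [cln,qpp,cpz] add [kwz,uunqy] -> 12 lines: cvgzf xeesv pifxx wlw hacf pnwd isxek kwz uunqy chq eqowl qel
Hunk 3: at line 3 remove [hacf,pnwd] add [gau,rvnw] -> 12 lines: cvgzf xeesv pifxx wlw gau rvnw isxek kwz uunqy chq eqowl qel
Hunk 4: at line 2 remove [pifxx,wlw,gau] add [oyw,xmvgd] -> 11 lines: cvgzf xeesv oyw xmvgd rvnw isxek kwz uunqy chq eqowl qel
Hunk 5: at line 1 remove [oyw] add [itjn,uzu,fay] -> 13 lines: cvgzf xeesv itjn uzu fay xmvgd rvnw isxek kwz uunqy chq eqowl qel
Hunk 6: at line 1 remove [xeesv] add [gdbh,eaa,tvss] -> 15 lines: cvgzf gdbh eaa tvss itjn uzu fay xmvgd rvnw isxek kwz uunqy chq eqowl qel
Final line count: 15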